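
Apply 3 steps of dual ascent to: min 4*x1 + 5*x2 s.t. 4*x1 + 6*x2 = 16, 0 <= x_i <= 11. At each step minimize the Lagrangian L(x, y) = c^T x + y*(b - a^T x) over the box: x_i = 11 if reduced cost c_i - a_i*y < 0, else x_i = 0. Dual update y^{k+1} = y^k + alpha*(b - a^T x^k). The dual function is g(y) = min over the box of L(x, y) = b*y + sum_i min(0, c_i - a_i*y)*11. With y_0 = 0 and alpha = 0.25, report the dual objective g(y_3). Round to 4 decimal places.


Dual ascent for LP: min 4*x1 + 5*x2, 4*x1 + 6*x2 = 16, 0 <= x_i <= 11
Step 1: y^k = 0.0, reduced costs: (4.0, 5.0)
  x^k = (0.0, 0.0), subgradient = b - a^T x = 16.0
  y^{k+1} = 0.0 + 0.25*16.0 = 4.0
Step 2: y^k = 4.0, reduced costs: (-12.0, -19.0)
  x^k = (11.0, 11.0), subgradient = b - a^T x = -94.0
  y^{k+1} = 4.0 + 0.25*-94.0 = -19.5
Step 3: y^k = -19.5, reduced costs: (82.0, 122.0)
  x^k = (0.0, 0.0), subgradient = b - a^T x = 16.0
  y^{k+1} = -19.5 + 0.25*16.0 = -15.5
Dual objective at y_3 = -15.5: reduced costs (66.0, 98.0), box minimizer x = (0.0, 0.0)
g(y_3) = b*y + (c1 - a1*y)*x1 + (c2 - a2*y)*x2 = 16*(-15.5) + 66.0*0.0 + 98.0*0.0 = -248.0 + 0.0 + 0.0 = -248.0


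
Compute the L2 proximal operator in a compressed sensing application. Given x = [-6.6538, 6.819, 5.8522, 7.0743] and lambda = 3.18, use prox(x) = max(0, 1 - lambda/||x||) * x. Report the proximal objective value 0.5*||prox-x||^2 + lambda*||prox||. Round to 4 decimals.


Step 1: Compute ||x||.
||x|| = 13.2312
Step 2: Compute scaling factor.
scale = max(0, 1 - 3.18/13.2312) = 0.7597
Step 3: prox(x) = [-5.0546, 5.1801, 4.4457, 5.3741]
||prox(x)|| = 10.0512
Step 4: Proximal objective.
0.5*||prox-x||^2 = 5.0562
lambda*||prox|| = 31.9628
Total = 37.0192


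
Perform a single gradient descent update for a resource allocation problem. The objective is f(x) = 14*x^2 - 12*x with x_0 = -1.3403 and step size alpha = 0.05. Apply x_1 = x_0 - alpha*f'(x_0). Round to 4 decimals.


We compute the gradient at x_0 and apply the update.
f'(x) = 28*x - 12
f'(-1.3403) = 28*-1.3403 - 12 = -49.5284
x_1 = -1.3403 - 0.05*-49.5284 = 1.1361


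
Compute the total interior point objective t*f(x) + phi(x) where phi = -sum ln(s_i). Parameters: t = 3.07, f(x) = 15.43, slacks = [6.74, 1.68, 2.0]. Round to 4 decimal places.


Step 1: Compute log-barrier.
ln values: [1.9081, 0.5188, 0.6931]
phi = -(1.9081 + 0.5188 + 0.6931) = -3.12
Step 2: Compute augmented objective.
t*f(x) = 3.07*15.43 = 47.3701
Total = 47.3701 - 3.12 = 44.2501


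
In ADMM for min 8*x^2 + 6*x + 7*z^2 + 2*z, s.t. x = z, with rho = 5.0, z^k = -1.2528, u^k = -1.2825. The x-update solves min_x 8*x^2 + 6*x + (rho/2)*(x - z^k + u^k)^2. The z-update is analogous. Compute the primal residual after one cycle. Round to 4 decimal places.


ADMM iteration with rho = 5.0, z^k = -1.2528, u^k = -1.2825
Step 1: x-update.
Minimize 8*x^2 + 6*x + (5.0/2)*(x + 1.2528 - 1.2825)^2
FOC: (2*8 + 5.0)*x = -6 + 5.0*(-1.2528 + 1.2825)
x^{k+1} = -0.2786
Step 2: z-update.
Minimize 7*z^2 + 2*z + (5.0/2)*(-0.2786 - z - 1.2825)^2
FOC: (2*7 + 5.0)*z = -2 + 5.0*(-0.2786 - 1.2825)
z^{k+1} = -0.5161
Step 3: u-update.
u^{k+1} = -1.2825 - 0.2786 + 0.5161 = -1.0451
Step 4: Primal residual = |-0.2786 + 0.5161| = 0.2374


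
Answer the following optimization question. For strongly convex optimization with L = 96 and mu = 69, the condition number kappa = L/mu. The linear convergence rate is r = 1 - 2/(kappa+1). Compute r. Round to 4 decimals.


Step 1: Compute the condition number.
kappa = L/mu = 96/69 = 1.3913
Step 2: Compute the convergence rate.
r = 1 - 2/(kappa + 1) = 1 - 2*mu/(L + mu) = (L - mu)/(L + mu) = 27/165 = 0.1636


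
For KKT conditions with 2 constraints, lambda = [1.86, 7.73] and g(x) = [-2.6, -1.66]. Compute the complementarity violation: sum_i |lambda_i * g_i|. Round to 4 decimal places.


KKT complementary slackness check:
lambda_1 * g_1 = 1.86 * -2.6 = -4.836
lambda_2 * g_2 = 7.73 * -1.66 = -12.8318
Total violation = 4.836 + 12.8318 = 17.6678


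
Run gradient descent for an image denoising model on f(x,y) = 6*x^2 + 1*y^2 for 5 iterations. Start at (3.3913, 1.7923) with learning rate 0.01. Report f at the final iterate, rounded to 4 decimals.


Gradient descent on f(x,y) = 6*x^2 + 1*y^2.
Starting point: (3.3913, 1.7923), alpha = 0.01
Step 1: grad_x = 2*6*3.3913 = 40.6956, grad_y = 2*1*1.7923 = 3.5846
  x_1 = 3.3913 - 0.01*40.6956 = 2.9843
  y_1 = 1.7923 - 0.01*3.5846 = 1.7565
Step 2: grad_x = 2*6*2.9843 = 35.8121, grad_y = 2*1*1.7565 = 3.5129
  x_2 = 2.9843 - 0.01*35.8121 = 2.6262
  y_2 = 1.7565 - 0.01*3.5129 = 1.7213
Step 3: grad_x = 2*6*2.6262 = 31.5147, grad_y = 2*1*1.7213 = 3.4426
  x_3 = 2.6262 - 0.01*31.5147 = 2.3111
  y_3 = 1.7213 - 0.01*3.4426 = 1.6869
Step 4: grad_x = 2*6*2.3111 = 27.7329, grad_y = 2*1*1.6869 = 3.3738
  x_4 = 2.3111 - 0.01*27.7329 = 2.0337
  y_4 = 1.6869 - 0.01*3.3738 = 1.6532
Step 5: grad_x = 2*6*2.0337 = 24.405, grad_y = 2*1*1.6532 = 3.3063
  x_5 = 2.0337 - 0.01*24.405 = 1.7897
  y_5 = 1.6532 - 0.01*3.3063 = 1.6201
f(1.7897, 1.6201) = 6*1.7897^2 + 1*1.6201^2 = 21.8428


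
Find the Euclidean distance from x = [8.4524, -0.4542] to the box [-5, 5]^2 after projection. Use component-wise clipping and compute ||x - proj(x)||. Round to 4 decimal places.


Project each component onto [-5, 5].
clip(8.4524) = 5.0, clip(-0.4542) = -0.4542
Projection = [5.0, -0.4542]
Squared diffs: [11.9191, 0.0]
Distance = sqrt(11.9191) = 3.4524


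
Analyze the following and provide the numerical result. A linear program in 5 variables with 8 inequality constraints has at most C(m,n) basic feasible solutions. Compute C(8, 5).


Each vertex corresponds to some choice of n active constraints out of m, so the number of vertices is at most C(m, n) = m! / (n!(m-n)!).
m = 8, n = 5
Numerator: 8 * 7 * 6 * 5 * 4
Denominator: 5! = 120
C(8, 5) = 56


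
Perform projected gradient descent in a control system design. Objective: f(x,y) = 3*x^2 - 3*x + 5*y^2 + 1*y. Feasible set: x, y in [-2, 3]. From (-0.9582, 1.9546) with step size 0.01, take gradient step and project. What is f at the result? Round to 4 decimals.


Step 1: Compute gradient at (-0.9582, 1.9546).
grad_x = 2*3*-0.9582 - 3 = -8.7492
grad_y = 2*5*1.9546 + 1 = 20.546
Step 2: Gradient step.
x_raw = -0.9582 - 0.01*-8.7492 = -0.8707
y_raw = 1.9546 - 0.01*20.546 = 1.7491
Step 3: Project onto [-2, 3].
x_proj = clip(-0.8707) = -0.8707
y_proj = clip(1.7491) = 1.7491
Step 4: Evaluate f.
f(-0.8707, 1.7491) = 21.9331


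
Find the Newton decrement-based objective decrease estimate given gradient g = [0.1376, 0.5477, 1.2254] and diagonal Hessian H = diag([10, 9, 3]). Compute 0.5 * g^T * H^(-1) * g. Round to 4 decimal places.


Step 1: H is diagonal, so H^(-1) * g = [0.0138, 0.0609, 0.4085].
Step 2: g^T H^(-1) g = sum_i g_i^2 / H_ii
  = (0.1376)^2/10 + (0.5477)^2/9 + (1.2254)^2/3
  = 0.0019 + 0.0333 + 0.5005 = 0.5358
Step 3: Objective decrease = 0.5 * g^T H^(-1) g = 0.2679


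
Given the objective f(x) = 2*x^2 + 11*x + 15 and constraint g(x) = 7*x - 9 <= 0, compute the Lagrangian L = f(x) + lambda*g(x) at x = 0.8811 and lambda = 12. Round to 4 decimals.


Step 1: Evaluate f(x).
f(0.8811) = 2*0.8811^2 + 11*0.8811 + 15 = 26.2448
Step 2: Evaluate g(x).
g(0.8811) = 7*0.8811 - 9 = -2.8323
Step 3: Compute Lagrangian.
L = 26.2448 + 12*-2.8323 = -7.7428


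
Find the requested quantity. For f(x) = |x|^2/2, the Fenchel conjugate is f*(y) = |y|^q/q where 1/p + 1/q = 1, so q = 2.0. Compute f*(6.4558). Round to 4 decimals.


The conjugate exponent q satisfies 1/p + 1/q = 1.
p = 2, so q = 2/(2 - 1) = 2.0
|y|^q = 6.4558^2.0 = 41.6774
f*(6.4558) = 41.6774 / 2.0 = 20.8387


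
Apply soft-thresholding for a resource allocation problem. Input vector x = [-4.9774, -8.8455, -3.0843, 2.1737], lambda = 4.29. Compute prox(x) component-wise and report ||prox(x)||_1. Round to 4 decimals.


Soft-thresholding with lambda = 4.29:
prox(-4.9774) = sign(-4.9774)*max(|-4.9774| - 4.29, 0) = -0.6874
prox(-8.8455) = sign(-8.8455)*max(|-8.8455| - 4.29, 0) = -4.5555
prox(-3.0843) = sign(-3.0843)*max(|-3.0843| - 4.29, 0) = 0.0
prox(2.1737) = sign(2.1737)*max(|2.1737| - 4.29, 0) = 0.0
prox(x) = [-0.6874, -4.5555, 0.0, 0.0]
||prox(x)||_1 = 0.6874 + 4.5555 + 0.0 + 0.0 = 5.2429


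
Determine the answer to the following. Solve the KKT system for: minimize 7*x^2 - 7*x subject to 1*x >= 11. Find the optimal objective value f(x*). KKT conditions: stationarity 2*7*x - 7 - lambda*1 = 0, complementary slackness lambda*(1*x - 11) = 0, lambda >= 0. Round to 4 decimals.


Step 1: Try lambda = 0 (constraint inactive).
x_unc = 7/(2*7) = 0.5
Check: 1*0.5 = 0.5 < 11 -- violated!
Step 2: Constraint must be active: 1*x = 11
x* = 11/1 = 11.0
lambda = (2*7*11.0 - 7)/1 = 147.0
Step 3: Compute optimal value.
f(x*) = 7*11.0^2 - 7*11.0 = 770.0


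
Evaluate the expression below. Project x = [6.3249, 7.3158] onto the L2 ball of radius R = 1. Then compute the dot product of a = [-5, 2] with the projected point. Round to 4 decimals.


Step 1: Compute ||x|| (intermediates to 6 decimals).
||x|| = sqrt(6.3249^2 + 7.3158^2) = 9.670847
Step 2: Project.
Since ||x|| > R, scale = R/||x|| = 1/9.670847 = 0.103404, proj(x) = scale * x
proj(x) = [0.65402, 0.756483]
Step 3: Dot product.
a^T * proj(x) = -5*0.65402 + 2*0.756483 = -1.7571


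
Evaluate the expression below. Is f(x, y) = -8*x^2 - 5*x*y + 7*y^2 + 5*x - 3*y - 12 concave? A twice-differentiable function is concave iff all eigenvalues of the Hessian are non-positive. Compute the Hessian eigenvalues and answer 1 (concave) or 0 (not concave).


The Hessian of f(x,y) = -8*x^2 - 5*x*y + 7*y^2 + 5*x - 3*y - 12 is:
H = [[-16, -5], [-5, 14]]
Trace = -16 + 14 = -2
Determinant = -16*14 - (-5)^2 = -249
Discriminant = (-2)^2 - 4*-249 = 1000.0
Eigenvalues: lambda_1 = -16.8114, lambda_2 = 14.8114
The function is not concave.

0


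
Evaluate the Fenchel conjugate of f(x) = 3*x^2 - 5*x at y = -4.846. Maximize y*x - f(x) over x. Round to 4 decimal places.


f*(y) = sup_x {y*x - a*x^2 - b*x} = sup_x {(y-b)*x - a*x^2}
FOC: (y - b) - 2a*x = 0 => x* = (y - b)/(2a)
x* = (-4.846 + 5)/(2*3) = 0.0257
f*(-4.846) = (y-b)^2/(4a) = (-4.846 + 5)^2/(4*3)
= 0.0237/12 = 0.002


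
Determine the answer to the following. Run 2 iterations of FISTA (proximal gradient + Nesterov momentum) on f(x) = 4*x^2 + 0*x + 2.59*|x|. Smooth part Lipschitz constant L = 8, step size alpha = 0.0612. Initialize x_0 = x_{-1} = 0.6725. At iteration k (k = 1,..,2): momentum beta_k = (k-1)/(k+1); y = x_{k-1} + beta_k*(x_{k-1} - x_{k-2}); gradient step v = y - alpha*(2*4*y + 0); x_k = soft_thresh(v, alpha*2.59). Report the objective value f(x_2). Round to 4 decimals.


FISTA on f(x) = 4*x^2 + 0*x + 2.59*|x|
L = 8, alpha = 0.0612
Iteration 1: beta = 0.0, y = 0.6725 + 0.0*(0.6725 - 0.6725) = 0.6725
  grad(y) = 5.38, v = y - alpha*grad = 0.3432
  prox(v) = soft_thresh(0.3432, 0.1585) = 0.1847
Iteration 2: beta = 0.3333, y = 0.1847 + 0.3333*(0.1847 - 0.6725) = 0.0221
  grad(y) = 0.1772, v = y - alpha*grad = 0.0113
  prox(v) = soft_thresh(0.0113, 0.1585) = 0.0
f(x_2) = 4*0.0^2 + 0*0.0 + 2.59*|0.0| = 0.0


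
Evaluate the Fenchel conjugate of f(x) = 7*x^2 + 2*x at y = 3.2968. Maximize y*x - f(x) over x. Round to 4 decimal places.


f*(y) = sup_x {y*x - a*x^2 - b*x} = sup_x {(y-b)*x - a*x^2}
FOC: (y - b) - 2a*x = 0 => x* = (y - b)/(2a)
x* = (3.2968 - 2)/(2*7) = 0.0926
f*(3.2968) = (y-b)^2/(4a) = (3.2968 - 2)^2/(4*7)
= 1.6817/28 = 0.0601


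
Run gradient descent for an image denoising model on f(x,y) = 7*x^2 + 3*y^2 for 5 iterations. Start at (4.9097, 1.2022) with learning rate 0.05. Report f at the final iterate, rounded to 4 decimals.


Gradient descent on f(x,y) = 7*x^2 + 3*y^2.
Starting point: (4.9097, 1.2022), alpha = 0.05
Step 1: grad_x = 2*7*4.9097 = 68.7358, grad_y = 2*3*1.2022 = 7.2132
  x_1 = 4.9097 - 0.05*68.7358 = 1.4729
  y_1 = 1.2022 - 0.05*7.2132 = 0.8415
Step 2: grad_x = 2*7*1.4729 = 20.6207, grad_y = 2*3*0.8415 = 5.0492
  x_2 = 1.4729 - 0.05*20.6207 = 0.4419
  y_2 = 0.8415 - 0.05*5.0492 = 0.5891
Step 3: grad_x = 2*7*0.4419 = 6.1862, grad_y = 2*3*0.5891 = 3.5345
  x_3 = 0.4419 - 0.05*6.1862 = 0.1326
  y_3 = 0.5891 - 0.05*3.5345 = 0.4124
Step 4: grad_x = 2*7*0.1326 = 1.8559, grad_y = 2*3*0.4124 = 2.4741
  x_4 = 0.1326 - 0.05*1.8559 = 0.0398
  y_4 = 0.4124 - 0.05*2.4741 = 0.2886
Step 5: grad_x = 2*7*0.0398 = 0.5568, grad_y = 2*3*0.2886 = 1.7319
  x_5 = 0.0398 - 0.05*0.5568 = 0.0119
  y_5 = 0.2886 - 0.05*1.7319 = 0.2021
f(0.0119, 0.2021) = 7*0.0119^2 + 3*0.2021^2 = 0.1235


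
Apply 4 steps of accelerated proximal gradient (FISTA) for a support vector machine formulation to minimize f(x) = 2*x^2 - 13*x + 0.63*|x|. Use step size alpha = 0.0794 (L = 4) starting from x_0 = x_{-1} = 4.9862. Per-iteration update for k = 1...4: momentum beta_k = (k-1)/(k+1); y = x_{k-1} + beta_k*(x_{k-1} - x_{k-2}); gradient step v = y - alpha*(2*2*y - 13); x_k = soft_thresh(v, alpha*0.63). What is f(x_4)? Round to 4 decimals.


FISTA on f(x) = 2*x^2 - 13*x + 0.63*|x|
L = 4, alpha = 0.0794
Iteration 1: beta = 0.0, y = 4.9862 + 0.0*(4.9862 - 4.9862) = 4.9862
  grad(y) = 6.9448, v = y - alpha*grad = 4.4348
  prox(v) = soft_thresh(4.4348, 0.05) = 4.3848
Iteration 2: beta = 0.3333, y = 4.3848 + 0.3333*(4.3848 - 4.9862) = 4.1843
  grad(y) = 3.7371, v = y - alpha*grad = 3.8876
  prox(v) = soft_thresh(3.8876, 0.05) = 3.8375
Iteration 3: beta = 0.5, y = 3.8375 + 0.5*(3.8375 - 4.3848) = 3.5639
  grad(y) = 1.2557, v = y - alpha*grad = 3.4642
  prox(v) = soft_thresh(3.4642, 0.05) = 3.4142
Iteration 4: beta = 0.6, y = 3.4142 + 0.6*(3.4142 - 3.8375) = 3.1602
  grad(y) = -0.3592, v = y - alpha*grad = 3.1887
  prox(v) = soft_thresh(3.1887, 0.05) = 3.1387
f(x_4) = 2*3.1387^2 - 13*3.1387 + 0.63*|3.1387| = -19.1228


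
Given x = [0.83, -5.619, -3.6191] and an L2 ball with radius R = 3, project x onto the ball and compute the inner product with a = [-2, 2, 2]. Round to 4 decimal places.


Step 1: Compute ||x|| (intermediates to 6 decimals).
||x|| = sqrt(0.83^2 + (-5.619)^2 + (-3.6191)^2) = 6.734979
Step 2: Project.
Since ||x|| > R, scale = R/||x|| = 3/6.734979 = 0.445436, proj(x) = scale * x
proj(x) = [0.369712, -2.502905, -1.612077]
Step 3: Dot product.
a^T * proj(x) = -2*0.369712 + 2*(-2.502905) + 2*(-1.612077) = -8.9694


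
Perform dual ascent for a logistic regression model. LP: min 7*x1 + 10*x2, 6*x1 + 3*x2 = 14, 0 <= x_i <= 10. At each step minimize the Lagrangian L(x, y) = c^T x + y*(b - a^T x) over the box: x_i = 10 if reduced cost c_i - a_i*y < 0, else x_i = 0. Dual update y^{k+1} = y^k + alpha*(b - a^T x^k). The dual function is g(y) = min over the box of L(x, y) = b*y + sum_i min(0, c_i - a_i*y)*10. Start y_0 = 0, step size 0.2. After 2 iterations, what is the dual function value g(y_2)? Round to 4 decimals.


Dual ascent for LP: min 7*x1 + 10*x2, 6*x1 + 3*x2 = 14, 0 <= x_i <= 10
Step 1: y^k = 0.0, reduced costs: (7.0, 10.0)
  x^k = (0.0, 0.0), subgradient = b - a^T x = 14.0
  y^{k+1} = 0.0 + 0.2*14.0 = 2.8
Step 2: y^k = 2.8, reduced costs: (-9.8, 1.6)
  x^k = (10.0, 0.0), subgradient = b - a^T x = -46.0
  y^{k+1} = 2.8 + 0.2*-46.0 = -6.4
Dual objective at y_2 = -6.4: reduced costs (45.4, 29.2), box minimizer x = (0.0, 0.0)
g(y_2) = b*y + (c1 - a1*y)*x1 + (c2 - a2*y)*x2 = 14*(-6.4) + 45.4*0.0 + 29.2*0.0 = -89.6 + 0.0 + 0.0 = -89.6


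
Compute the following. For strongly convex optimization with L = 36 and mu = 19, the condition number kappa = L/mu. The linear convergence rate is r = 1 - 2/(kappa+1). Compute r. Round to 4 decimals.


Step 1: Compute the condition number.
kappa = L/mu = 36/19 = 1.8947
Step 2: Compute the convergence rate.
r = 1 - 2/(kappa + 1) = 1 - 2*mu/(L + mu) = (L - mu)/(L + mu) = 17/55 = 0.3091


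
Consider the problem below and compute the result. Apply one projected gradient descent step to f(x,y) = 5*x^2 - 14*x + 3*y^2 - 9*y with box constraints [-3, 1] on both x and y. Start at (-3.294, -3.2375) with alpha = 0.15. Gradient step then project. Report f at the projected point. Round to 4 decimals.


Step 1: Compute gradient at (-3.294, -3.2375).
grad_x = 2*5*-3.294 - 14 = -46.94
grad_y = 2*3*-3.2375 - 9 = -28.425
Step 2: Gradient step.
x_raw = -3.294 - 0.15*-46.94 = 3.747
y_raw = -3.2375 - 0.15*-28.425 = 1.0263
Step 3: Project onto [-3, 1].
x_proj = clip(3.747) = 1.0
y_proj = clip(1.0263) = 1.0
Step 4: Evaluate f.
f(1.0, 1.0) = -15.0


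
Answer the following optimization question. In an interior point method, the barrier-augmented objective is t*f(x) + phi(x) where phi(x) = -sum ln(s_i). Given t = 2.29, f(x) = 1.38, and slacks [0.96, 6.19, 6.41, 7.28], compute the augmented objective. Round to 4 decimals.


Step 1: Compute log-barrier.
ln values: [-0.0408, 1.8229, 1.8579, 1.9851]
phi = -(-0.0408 + 1.8229 + 1.8579 + 1.9851) = -5.6251
Step 2: Compute augmented objective.
t*f(x) = 2.29*1.38 = 3.1602
Total = 3.1602 - 5.6251 = -2.4649


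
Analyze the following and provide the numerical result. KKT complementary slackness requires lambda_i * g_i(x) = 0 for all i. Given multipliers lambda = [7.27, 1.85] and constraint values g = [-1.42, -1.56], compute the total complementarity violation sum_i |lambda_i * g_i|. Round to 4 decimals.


KKT complementary slackness check:
lambda_1 * g_1 = 7.27 * -1.42 = -10.3234
lambda_2 * g_2 = 1.85 * -1.56 = -2.886
Total violation = 10.3234 + 2.886 = 13.2094


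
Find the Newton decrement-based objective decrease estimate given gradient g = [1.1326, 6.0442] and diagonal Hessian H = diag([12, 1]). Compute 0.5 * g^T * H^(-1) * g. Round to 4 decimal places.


Step 1: H is diagonal, so H^(-1) * g = [0.0944, 6.0442].
Step 2: g^T H^(-1) g = sum_i g_i^2 / H_ii
  = (1.1326)^2/12 + (6.0442)^2/1
  = 0.1069 + 36.5324 = 36.6393
Step 3: Objective decrease = 0.5 * g^T H^(-1) g = 18.3196


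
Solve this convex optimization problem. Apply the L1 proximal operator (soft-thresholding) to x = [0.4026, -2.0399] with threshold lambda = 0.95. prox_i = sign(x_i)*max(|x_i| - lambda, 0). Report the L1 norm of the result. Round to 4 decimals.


Soft-thresholding with lambda = 0.95:
prox(0.4026) = sign(0.4026)*max(|0.4026| - 0.95, 0) = 0.0
prox(-2.0399) = sign(-2.0399)*max(|-2.0399| - 0.95, 0) = -1.0899
prox(x) = [0.0, -1.0899]
||prox(x)||_1 = 0.0 + 1.0899 = 1.0899


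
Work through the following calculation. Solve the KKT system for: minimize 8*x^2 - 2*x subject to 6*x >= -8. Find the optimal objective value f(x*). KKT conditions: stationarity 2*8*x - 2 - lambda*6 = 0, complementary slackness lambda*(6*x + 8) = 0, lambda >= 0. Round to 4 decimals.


Step 1: Try lambda = 0 (constraint inactive).
Stationarity: 2*8*x - 2 = 0
x* = 2/(2*8) = 0.125
Check constraint: 6*0.125 = 0.75 >= -8 -- satisfied.
Step 2: Compute optimal value.
f(x*) = 8*0.125^2 - 2*0.125 = -0.125


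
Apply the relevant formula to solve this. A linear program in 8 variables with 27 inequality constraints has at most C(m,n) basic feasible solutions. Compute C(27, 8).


Each vertex corresponds to some choice of n active constraints out of m, so the number of vertices is at most C(m, n) = m! / (n!(m-n)!).
m = 27, n = 8
Numerator: 27 * 26 * 25 * 24 * 23 * 22 * 21 * 20
Denominator: 8! = 40320
C(27, 8) = 2220075


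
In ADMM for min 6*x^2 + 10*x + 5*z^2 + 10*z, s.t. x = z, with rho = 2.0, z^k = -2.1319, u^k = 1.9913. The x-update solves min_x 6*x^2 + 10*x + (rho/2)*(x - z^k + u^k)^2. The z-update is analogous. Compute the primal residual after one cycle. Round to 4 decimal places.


ADMM iteration with rho = 2.0, z^k = -2.1319, u^k = 1.9913
Step 1: x-update.
Minimize 6*x^2 + 10*x + (2.0/2)*(x + 2.1319 + 1.9913)^2
FOC: (2*6 + 2.0)*x = -10 + 2.0*(-2.1319 - 1.9913)
x^{k+1} = -1.3033
Step 2: z-update.
Minimize 5*z^2 + 10*z + (2.0/2)*(-1.3033 - z + 1.9913)^2
FOC: (2*5 + 2.0)*z = -10 + 2.0*(-1.3033 + 1.9913)
z^{k+1} = -0.7187
Step 3: u-update.
u^{k+1} = 1.9913 - 1.3033 + 0.7187 = 1.4067
Step 4: Primal residual = |-1.3033 + 0.7187| = 0.5846


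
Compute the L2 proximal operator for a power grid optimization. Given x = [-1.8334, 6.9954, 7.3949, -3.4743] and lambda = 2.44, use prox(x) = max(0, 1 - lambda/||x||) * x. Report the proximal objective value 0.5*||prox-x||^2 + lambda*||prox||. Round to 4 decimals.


Step 1: Compute ||x||.
||x|| = 10.9111
Step 2: Compute scaling factor.
scale = max(0, 1 - 2.44/10.9111) = 0.7764
Step 3: prox(x) = [-1.4234, 5.4311, 5.7412, -2.6974]
||prox(x)|| = 8.4711
Step 4: Proximal objective.
0.5*||prox-x||^2 = 2.9768
lambda*||prox|| = 20.6695
Total = 23.6463


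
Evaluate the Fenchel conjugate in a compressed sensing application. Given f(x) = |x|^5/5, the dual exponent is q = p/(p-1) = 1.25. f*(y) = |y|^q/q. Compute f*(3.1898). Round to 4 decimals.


The conjugate exponent q satisfies 1/p + 1/q = 1.
p = 5, so q = 5/(5 - 1) = 1.25
|y|^q = 3.1898^1.25 = 4.2629
f*(3.1898) = 4.2629 / 1.25 = 3.4103


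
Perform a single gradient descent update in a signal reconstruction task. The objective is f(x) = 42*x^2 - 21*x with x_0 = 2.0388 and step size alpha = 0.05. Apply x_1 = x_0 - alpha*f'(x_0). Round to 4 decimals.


We compute the gradient at x_0 and apply the update.
f'(x) = 84*x - 21
f'(2.0388) = 84*2.0388 - 21 = 150.2592
x_1 = 2.0388 - 0.05*150.2592 = -5.4742


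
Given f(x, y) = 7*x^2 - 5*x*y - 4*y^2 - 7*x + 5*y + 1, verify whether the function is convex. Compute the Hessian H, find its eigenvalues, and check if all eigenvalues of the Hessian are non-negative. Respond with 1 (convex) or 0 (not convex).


The Hessian of f(x,y) = 7*x^2 - 5*x*y - 4*y^2 - 7*x + 5*y + 1 is:
H = [[14, -5], [-5, -8]]
Trace = 14 - 8 = 6
Determinant = 14*-8 - (-5)^2 = -137
Discriminant = (6)^2 - 4*-137 = 584.0
Eigenvalues: lambda_1 = -9.083, lambda_2 = 15.083
The function is not convex.

0


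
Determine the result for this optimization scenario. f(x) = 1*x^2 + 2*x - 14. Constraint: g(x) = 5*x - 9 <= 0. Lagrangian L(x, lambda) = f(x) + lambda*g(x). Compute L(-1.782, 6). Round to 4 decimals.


Step 1: Evaluate f(x).
f(-1.782) = 1*(-1.782)^2 + 2*(-1.782) - 14 = -14.3885
Step 2: Evaluate g(x).
g(-1.782) = 5*-1.782 - 9 = -17.91
Step 3: Compute Lagrangian.
L = -14.3885 + 6*-17.91 = -121.8485


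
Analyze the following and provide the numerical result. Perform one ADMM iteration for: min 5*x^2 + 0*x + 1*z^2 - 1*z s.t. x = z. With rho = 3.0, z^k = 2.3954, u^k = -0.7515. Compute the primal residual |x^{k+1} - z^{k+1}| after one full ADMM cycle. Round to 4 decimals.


ADMM iteration with rho = 3.0, z^k = 2.3954, u^k = -0.7515
Step 1: x-update.
Minimize 5*x^2 + 0*x + (3.0/2)*(x - 2.3954 - 0.7515)^2
FOC: (2*5 + 3.0)*x = 0 + 3.0*(2.3954 + 0.7515)
x^{k+1} = 0.7262
Step 2: z-update.
Minimize 1*z^2 - 1*z + (3.0/2)*(0.7262 - z - 0.7515)^2
FOC: (2*1 + 3.0)*z = 1 + 3.0*(0.7262 - 0.7515)
z^{k+1} = 0.1848
Step 3: u-update.
u^{k+1} = -0.7515 + 0.7262 - 0.1848 = -0.2101
Step 4: Primal residual = |0.7262 - 0.1848| = 0.5414


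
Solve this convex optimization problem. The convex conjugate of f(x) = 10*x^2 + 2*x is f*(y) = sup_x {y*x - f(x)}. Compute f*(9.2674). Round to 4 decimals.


f*(y) = sup_x {y*x - a*x^2 - b*x} = sup_x {(y-b)*x - a*x^2}
FOC: (y - b) - 2a*x = 0 => x* = (y - b)/(2a)
x* = (9.2674 - 2)/(2*10) = 0.3634
f*(9.2674) = (y-b)^2/(4a) = (9.2674 - 2)^2/(4*10)
= 52.8151/40 = 1.3204


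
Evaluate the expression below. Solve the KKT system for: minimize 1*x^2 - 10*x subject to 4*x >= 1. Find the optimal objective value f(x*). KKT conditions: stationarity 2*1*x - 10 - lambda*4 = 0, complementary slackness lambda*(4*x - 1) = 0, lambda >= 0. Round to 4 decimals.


Step 1: Try lambda = 0 (constraint inactive).
Stationarity: 2*1*x - 10 = 0
x* = 10/(2*1) = 5.0
Check constraint: 4*5.0 = 20.0 >= 1 -- satisfied.
Step 2: Compute optimal value.
f(x*) = 1*5.0^2 - 10*5.0 = -25.0


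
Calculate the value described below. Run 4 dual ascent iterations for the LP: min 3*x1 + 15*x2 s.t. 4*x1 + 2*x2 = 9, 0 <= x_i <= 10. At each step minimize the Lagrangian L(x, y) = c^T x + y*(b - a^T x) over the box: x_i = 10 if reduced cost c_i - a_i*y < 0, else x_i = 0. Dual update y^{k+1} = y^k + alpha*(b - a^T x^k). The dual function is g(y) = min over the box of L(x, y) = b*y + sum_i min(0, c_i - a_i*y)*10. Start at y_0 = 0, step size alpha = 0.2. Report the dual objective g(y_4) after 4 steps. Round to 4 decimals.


Dual ascent for LP: min 3*x1 + 15*x2, 4*x1 + 2*x2 = 9, 0 <= x_i <= 10
Step 1: y^k = 0.0, reduced costs: (3.0, 15.0)
  x^k = (0.0, 0.0), subgradient = b - a^T x = 9.0
  y^{k+1} = 0.0 + 0.2*9.0 = 1.8
Step 2: y^k = 1.8, reduced costs: (-4.2, 11.4)
  x^k = (10.0, 0.0), subgradient = b - a^T x = -31.0
  y^{k+1} = 1.8 + 0.2*-31.0 = -4.4
Step 3: y^k = -4.4, reduced costs: (20.6, 23.8)
  x^k = (0.0, 0.0), subgradient = b - a^T x = 9.0
  y^{k+1} = -4.4 + 0.2*9.0 = -2.6
Step 4: y^k = -2.6, reduced costs: (13.4, 20.2)
  x^k = (0.0, 0.0), subgradient = b - a^T x = 9.0
  y^{k+1} = -2.6 + 0.2*9.0 = -0.8
Dual objective at y_4 = -0.8: reduced costs (6.2, 16.6), box minimizer x = (0.0, 0.0)
g(y_4) = b*y + (c1 - a1*y)*x1 + (c2 - a2*y)*x2 = 9*(-0.8) + 6.2*0.0 + 16.6*0.0 = -7.2 + 0.0 + 0.0 = -7.2


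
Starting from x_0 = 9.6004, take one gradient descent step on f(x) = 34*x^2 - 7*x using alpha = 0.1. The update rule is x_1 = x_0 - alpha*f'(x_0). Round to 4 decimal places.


We compute the gradient at x_0 and apply the update.
f'(x) = 68*x - 7
f'(9.6004) = 68*9.6004 - 7 = 645.8272
x_1 = 9.6004 - 0.1*645.8272 = -54.9823


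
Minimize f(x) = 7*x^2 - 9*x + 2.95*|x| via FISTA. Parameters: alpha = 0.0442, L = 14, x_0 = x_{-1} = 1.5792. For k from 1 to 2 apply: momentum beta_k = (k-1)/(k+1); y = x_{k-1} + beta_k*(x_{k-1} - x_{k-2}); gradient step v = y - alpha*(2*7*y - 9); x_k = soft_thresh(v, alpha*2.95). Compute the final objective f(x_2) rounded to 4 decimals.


FISTA on f(x) = 7*x^2 - 9*x + 2.95*|x|
L = 14, alpha = 0.0442
Iteration 1: beta = 0.0, y = 1.5792 + 0.0*(1.5792 - 1.5792) = 1.5792
  grad(y) = 13.1088, v = y - alpha*grad = 0.9998
  prox(v) = soft_thresh(0.9998, 0.1304) = 0.8694
Iteration 2: beta = 0.3333, y = 0.8694 + 0.3333*(0.8694 - 1.5792) = 0.6328
  grad(y) = -0.1408, v = y - alpha*grad = 0.639
  prox(v) = soft_thresh(0.639, 0.1304) = 0.5086
f(x_2) = 7*0.5086^2 - 9*0.5086 + 2.95*|0.5086| = -1.2663


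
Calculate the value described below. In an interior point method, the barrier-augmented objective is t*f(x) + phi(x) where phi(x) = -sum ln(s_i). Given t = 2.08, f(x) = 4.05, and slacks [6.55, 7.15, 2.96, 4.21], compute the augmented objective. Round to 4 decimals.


Step 1: Compute log-barrier.
ln values: [1.8795, 1.9671, 1.0852, 1.4375]
phi = -(1.8795 + 1.9671 + 1.0852 + 1.4375) = -6.3692
Step 2: Compute augmented objective.
t*f(x) = 2.08*4.05 = 8.424
Total = 8.424 - 6.3692 = 2.0548


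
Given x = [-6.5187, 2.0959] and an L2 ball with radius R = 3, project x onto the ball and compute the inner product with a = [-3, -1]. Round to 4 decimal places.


Step 1: Compute ||x|| (intermediates to 6 decimals).
||x|| = sqrt((-6.5187)^2 + 2.0959^2) = 6.847353
Step 2: Project.
Since ||x|| > R, scale = R/||x|| = 3/6.847353 = 0.438126, proj(x) = scale * x
proj(x) = [-2.856012, 0.918268]
Step 3: Dot product.
a^T * proj(x) = -3*(-2.856012) - 1*0.918268 = 7.6498


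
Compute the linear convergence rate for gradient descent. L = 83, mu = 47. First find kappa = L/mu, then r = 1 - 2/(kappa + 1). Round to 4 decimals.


Step 1: Compute the condition number.
kappa = L/mu = 83/47 = 1.766
Step 2: Compute the convergence rate.
r = 1 - 2/(kappa + 1) = 1 - 2*mu/(L + mu) = (L - mu)/(L + mu) = 36/130 = 0.2769


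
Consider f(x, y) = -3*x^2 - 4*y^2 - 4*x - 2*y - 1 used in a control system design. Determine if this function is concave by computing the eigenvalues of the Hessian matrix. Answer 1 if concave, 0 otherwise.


The Hessian of f(x,y) = -3*x^2 - 4*y^2 - 4*x - 2*y - 1 is:
H = [[-6, 0], [0, -8]]
Trace = -6 - 8 = -14
Determinant = -6*-8 - (0)^2 = 48
Discriminant = (-14)^2 - 4*48 = 4.0
Eigenvalues: lambda_1 = -8.0, lambda_2 = -6.0
The function is concave.

1


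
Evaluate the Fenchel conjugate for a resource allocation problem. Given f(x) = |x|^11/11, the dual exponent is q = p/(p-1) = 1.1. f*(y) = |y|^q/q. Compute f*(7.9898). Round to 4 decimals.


The conjugate exponent q satisfies 1/p + 1/q = 1.
p = 11, so q = 11/(11 - 1) = 1.1
|y|^q = 7.9898^1.1 = 9.8353
f*(7.9898) = 9.8353 / 1.1 = 8.9412


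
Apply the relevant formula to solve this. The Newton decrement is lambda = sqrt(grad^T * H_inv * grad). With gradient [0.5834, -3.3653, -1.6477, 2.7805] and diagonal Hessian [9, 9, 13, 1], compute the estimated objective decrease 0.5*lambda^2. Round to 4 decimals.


Step 1: H is diagonal, so H^(-1) * g = [0.0648, -0.3739, -0.1267, 2.7805].
Step 2: g^T H^(-1) g = sum_i g_i^2 / H_ii
  = (0.5834)^2/9 + (-3.3653)^2/9 + (-1.6477)^2/13 + (2.7805)^2/1
  = 0.0378 + 1.2584 + 0.2088 + 7.7312 = 9.2362
Step 3: Objective decrease = 0.5 * g^T H^(-1) g = 4.6181


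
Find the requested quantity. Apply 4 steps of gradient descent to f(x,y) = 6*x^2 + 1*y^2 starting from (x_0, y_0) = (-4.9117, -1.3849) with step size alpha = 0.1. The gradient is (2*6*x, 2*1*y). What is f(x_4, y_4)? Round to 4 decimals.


Gradient descent on f(x,y) = 6*x^2 + 1*y^2.
Starting point: (-4.9117, -1.3849), alpha = 0.1
Step 1: grad_x = 2*6*-4.9117 = -58.9404, grad_y = 2*1*-1.3849 = -2.7698
  x_1 = -4.9117 - 0.1*-58.9404 = 0.9823
  y_1 = -1.3849 - 0.1*-2.7698 = -1.1079
Step 2: grad_x = 2*6*0.9823 = 11.7881, grad_y = 2*1*-1.1079 = -2.2158
  x_2 = 0.9823 - 0.1*11.7881 = -0.1965
  y_2 = -1.1079 - 0.1*-2.2158 = -0.8863
Step 3: grad_x = 2*6*-0.1965 = -2.3576, grad_y = 2*1*-0.8863 = -1.7727
  x_3 = -0.1965 - 0.1*-2.3576 = 0.0393
  y_3 = -0.8863 - 0.1*-1.7727 = -0.7091
Step 4: grad_x = 2*6*0.0393 = 0.4715, grad_y = 2*1*-0.7091 = -1.4181
  x_4 = 0.0393 - 0.1*0.4715 = -0.0079
  y_4 = -0.7091 - 0.1*-1.4181 = -0.5673
f(-0.0079, -0.5673) = 6*(-0.0079)^2 + 1*(-0.5673)^2 = 0.3221


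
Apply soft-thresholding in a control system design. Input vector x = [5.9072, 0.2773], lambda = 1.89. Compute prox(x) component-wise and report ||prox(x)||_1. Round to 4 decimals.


Soft-thresholding with lambda = 1.89:
prox(5.9072) = sign(5.9072)*max(|5.9072| - 1.89, 0) = 4.0172
prox(0.2773) = sign(0.2773)*max(|0.2773| - 1.89, 0) = 0.0
prox(x) = [4.0172, 0.0]
||prox(x)||_1 = 4.0172 + 0.0 = 4.0172


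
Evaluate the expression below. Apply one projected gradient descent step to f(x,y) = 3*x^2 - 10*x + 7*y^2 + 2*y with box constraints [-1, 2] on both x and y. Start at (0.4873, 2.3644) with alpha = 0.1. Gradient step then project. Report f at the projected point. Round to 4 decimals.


Step 1: Compute gradient at (0.4873, 2.3644).
grad_x = 2*3*0.4873 - 10 = -7.0762
grad_y = 2*7*2.3644 + 2 = 35.1016
Step 2: Gradient step.
x_raw = 0.4873 - 0.1*-7.0762 = 1.1949
y_raw = 2.3644 - 0.1*35.1016 = -1.1458
Step 3: Project onto [-1, 2].
x_proj = clip(1.1949) = 1.1949
y_proj = clip(-1.1458) = -1.0
Step 4: Evaluate f.
f(1.1949, -1.0) = -2.6657


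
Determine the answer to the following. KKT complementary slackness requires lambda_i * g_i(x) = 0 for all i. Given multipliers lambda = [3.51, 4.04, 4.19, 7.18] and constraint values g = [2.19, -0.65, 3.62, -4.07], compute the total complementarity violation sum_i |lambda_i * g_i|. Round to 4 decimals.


KKT complementary slackness check:
lambda_1 * g_1 = 3.51 * 2.19 = 7.6869
lambda_2 * g_2 = 4.04 * -0.65 = -2.626
lambda_3 * g_3 = 4.19 * 3.62 = 15.1678
lambda_4 * g_4 = 7.18 * -4.07 = -29.2226
Total violation = 7.6869 + 2.626 + 15.1678 + 29.2226 = 54.7033


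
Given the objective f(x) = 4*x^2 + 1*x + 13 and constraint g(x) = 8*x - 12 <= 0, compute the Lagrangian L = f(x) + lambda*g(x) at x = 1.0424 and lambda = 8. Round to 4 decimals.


Step 1: Evaluate f(x).
f(1.0424) = 4*1.0424^2 + 1*1.0424 + 13 = 18.3888
Step 2: Evaluate g(x).
g(1.0424) = 8*1.0424 - 12 = -3.6608
Step 3: Compute Lagrangian.
L = 18.3888 + 8*-3.6608 = -10.8976


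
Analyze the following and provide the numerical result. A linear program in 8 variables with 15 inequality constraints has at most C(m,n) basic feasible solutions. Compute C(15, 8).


Each vertex corresponds to some choice of n active constraints out of m, so the number of vertices is at most C(m, n) = m! / (n!(m-n)!).
m = 15, n = 8
Numerator: 15 * 14 * 13 * 12 * 11 * 10 * 9 * 8
Denominator: 8! = 40320
C(15, 8) = 6435


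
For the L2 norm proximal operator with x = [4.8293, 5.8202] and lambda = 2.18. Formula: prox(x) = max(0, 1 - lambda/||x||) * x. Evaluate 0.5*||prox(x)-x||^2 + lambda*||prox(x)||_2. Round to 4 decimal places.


Step 1: Compute ||x||.
||x|| = 7.5629
Step 2: Compute scaling factor.
scale = max(0, 1 - 2.18/7.5629) = 0.7117
Step 3: prox(x) = [3.4373, 4.1425]
||prox(x)|| = 5.3829
Step 4: Proximal objective.
0.5*||prox-x||^2 = 2.3762
lambda*||prox|| = 11.7347
Total = 14.1108


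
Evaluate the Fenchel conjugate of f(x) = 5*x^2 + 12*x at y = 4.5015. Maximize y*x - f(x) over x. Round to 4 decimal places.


f*(y) = sup_x {y*x - a*x^2 - b*x} = sup_x {(y-b)*x - a*x^2}
FOC: (y - b) - 2a*x = 0 => x* = (y - b)/(2a)
x* = (4.5015 - 12)/(2*5) = -0.7499
f*(4.5015) = (y-b)^2/(4a) = (4.5015 - 12)^2/(4*5)
= 56.2275/20 = 2.8114


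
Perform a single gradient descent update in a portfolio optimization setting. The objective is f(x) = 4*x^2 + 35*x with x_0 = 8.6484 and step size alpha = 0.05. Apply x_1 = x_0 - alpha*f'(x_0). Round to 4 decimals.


We compute the gradient at x_0 and apply the update.
f'(x) = 8*x + 35
f'(8.6484) = 8*8.6484 + 35 = 104.1872
x_1 = 8.6484 - 0.05*104.1872 = 3.439


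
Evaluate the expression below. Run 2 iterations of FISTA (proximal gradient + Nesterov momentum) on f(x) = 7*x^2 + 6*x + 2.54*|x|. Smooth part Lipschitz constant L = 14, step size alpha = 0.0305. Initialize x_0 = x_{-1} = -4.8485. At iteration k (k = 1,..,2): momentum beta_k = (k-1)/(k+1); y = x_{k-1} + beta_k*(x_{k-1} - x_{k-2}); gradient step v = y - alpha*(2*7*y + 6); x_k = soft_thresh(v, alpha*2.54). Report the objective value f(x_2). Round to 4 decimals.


FISTA on f(x) = 7*x^2 + 6*x + 2.54*|x|
L = 14, alpha = 0.0305
Iteration 1: beta = 0.0, y = -4.8485 + 0.0*(-4.8485 + 4.8485) = -4.8485
  grad(y) = -61.879, v = y - alpha*grad = -2.9612
  prox(v) = soft_thresh(-2.9612, 0.0775) = -2.8837
Iteration 2: beta = 0.3333, y = -2.8837 + 0.3333*(-2.8837 + 4.8485) = -2.2288
  grad(y) = -25.2031, v = y - alpha*grad = -1.4601
  prox(v) = soft_thresh(-1.4601, 0.0775) = -1.3826
f(x_2) = 7*(-1.3826)^2 + 6*(-1.3826) + 2.54*|-1.3826| = 8.5977


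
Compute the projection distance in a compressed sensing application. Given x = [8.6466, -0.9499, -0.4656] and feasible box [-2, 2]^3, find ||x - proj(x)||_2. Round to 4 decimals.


Project each component onto [-2, 2].
clip(8.6466) = 2.0, clip(-0.9499) = -0.9499, clip(-0.4656) = -0.4656
Projection = [2.0, -0.9499, -0.4656]
Squared diffs: [44.1773, 0.0, 0.0]
Distance = sqrt(44.1773) = 6.6466


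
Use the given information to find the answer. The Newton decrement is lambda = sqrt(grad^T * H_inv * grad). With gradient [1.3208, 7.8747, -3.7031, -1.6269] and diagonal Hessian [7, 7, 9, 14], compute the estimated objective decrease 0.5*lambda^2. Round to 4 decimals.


Step 1: H is diagonal, so H^(-1) * g = [0.1887, 1.125, -0.4115, -0.1162].
Step 2: g^T H^(-1) g = sum_i g_i^2 / H_ii
  = (1.3208)^2/7 + (7.8747)^2/7 + (-3.7031)^2/9 + (-1.6269)^2/14
  = 0.2492 + 8.8587 + 1.5237 + 0.1891 = 10.8206
Step 3: Objective decrease = 0.5 * g^T H^(-1) g = 5.4103


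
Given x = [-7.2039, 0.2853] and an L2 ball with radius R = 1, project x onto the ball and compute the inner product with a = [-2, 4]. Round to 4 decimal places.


Step 1: Compute ||x|| (intermediates to 6 decimals).
||x|| = sqrt((-7.2039)^2 + 0.2853^2) = 7.209547
Step 2: Project.
Since ||x|| > R, scale = R/||x|| = 1/7.209547 = 0.138705, proj(x) = scale * x
proj(x) = [-0.999217, 0.039573]
Step 3: Dot product.
a^T * proj(x) = -2*(-0.999217) + 4*0.039573 = 2.1567


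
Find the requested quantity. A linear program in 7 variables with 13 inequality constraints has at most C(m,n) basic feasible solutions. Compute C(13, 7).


Each vertex corresponds to some choice of n active constraints out of m, so the number of vertices is at most C(m, n) = m! / (n!(m-n)!).
m = 13, n = 7
Numerator: 13 * 12 * 11 * 10 * 9 * 8 * 7
Denominator: 7! = 5040
C(13, 7) = 1716


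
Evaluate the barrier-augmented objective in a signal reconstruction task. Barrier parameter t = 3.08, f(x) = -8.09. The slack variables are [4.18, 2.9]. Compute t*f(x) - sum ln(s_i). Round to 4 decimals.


Step 1: Compute log-barrier.
ln values: [1.4303, 1.0647]
phi = -(1.4303 + 1.0647) = -2.495
Step 2: Compute augmented objective.
t*f(x) = 3.08*-8.09 = -24.9172
Total = -24.9172 - 2.495 = -27.4122


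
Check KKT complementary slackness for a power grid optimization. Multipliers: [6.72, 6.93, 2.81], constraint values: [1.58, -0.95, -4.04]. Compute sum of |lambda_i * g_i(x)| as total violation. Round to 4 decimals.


KKT complementary slackness check:
lambda_1 * g_1 = 6.72 * 1.58 = 10.6176
lambda_2 * g_2 = 6.93 * -0.95 = -6.5835
lambda_3 * g_3 = 2.81 * -4.04 = -11.3524
Total violation = 10.6176 + 6.5835 + 11.3524 = 28.5535


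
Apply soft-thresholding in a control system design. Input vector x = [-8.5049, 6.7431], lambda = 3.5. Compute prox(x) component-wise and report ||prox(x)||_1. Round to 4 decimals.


Soft-thresholding with lambda = 3.5:
prox(-8.5049) = sign(-8.5049)*max(|-8.5049| - 3.5, 0) = -5.0049
prox(6.7431) = sign(6.7431)*max(|6.7431| - 3.5, 0) = 3.2431
prox(x) = [-5.0049, 3.2431]
||prox(x)||_1 = 5.0049 + 3.2431 = 8.248


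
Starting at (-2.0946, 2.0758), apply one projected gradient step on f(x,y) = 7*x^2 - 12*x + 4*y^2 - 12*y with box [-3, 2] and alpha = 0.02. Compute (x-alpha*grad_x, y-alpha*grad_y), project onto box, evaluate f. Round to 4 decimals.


Step 1: Compute gradient at (-2.0946, 2.0758).
grad_x = 2*7*-2.0946 - 12 = -41.3244
grad_y = 2*4*2.0758 - 12 = 4.6064
Step 2: Gradient step.
x_raw = -2.0946 - 0.02*-41.3244 = -1.2681
y_raw = 2.0758 - 0.02*4.6064 = 1.9837
Step 3: Project onto [-3, 2].
x_proj = clip(-1.2681) = -1.2681
y_proj = clip(1.9837) = 1.9837
Step 4: Evaluate f.
f(-1.2681, 1.9837) = 18.4099


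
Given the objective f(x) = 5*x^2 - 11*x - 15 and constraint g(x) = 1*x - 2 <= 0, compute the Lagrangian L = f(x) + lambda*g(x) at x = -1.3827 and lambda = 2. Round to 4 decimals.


Step 1: Evaluate f(x).
f(-1.3827) = 5*(-1.3827)^2 - 11*(-1.3827) - 15 = 9.769
Step 2: Evaluate g(x).
g(-1.3827) = 1*-1.3827 - 2 = -3.3827
Step 3: Compute Lagrangian.
L = 9.769 + 2*-3.3827 = 3.0036


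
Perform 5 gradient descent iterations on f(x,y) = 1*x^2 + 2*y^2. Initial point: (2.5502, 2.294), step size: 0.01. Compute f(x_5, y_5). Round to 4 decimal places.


Gradient descent on f(x,y) = 1*x^2 + 2*y^2.
Starting point: (2.5502, 2.294), alpha = 0.01
Step 1: grad_x = 2*1*2.5502 = 5.1004, grad_y = 2*2*2.294 = 9.176
  x_1 = 2.5502 - 0.01*5.1004 = 2.4992
  y_1 = 2.294 - 0.01*9.176 = 2.2022
Step 2: grad_x = 2*1*2.4992 = 4.9984, grad_y = 2*2*2.2022 = 8.809
  x_2 = 2.4992 - 0.01*4.9984 = 2.4492
  y_2 = 2.2022 - 0.01*8.809 = 2.1142
Step 3: grad_x = 2*1*2.4492 = 4.8984, grad_y = 2*2*2.1142 = 8.4566
  x_3 = 2.4492 - 0.01*4.8984 = 2.4002
  y_3 = 2.1142 - 0.01*8.4566 = 2.0296
Step 4: grad_x = 2*1*2.4002 = 4.8005, grad_y = 2*2*2.0296 = 8.1183
  x_4 = 2.4002 - 0.01*4.8005 = 2.3522
  y_4 = 2.0296 - 0.01*8.1183 = 1.9484
Step 5: grad_x = 2*1*2.3522 = 4.7044, grad_y = 2*2*1.9484 = 7.7936
  x_5 = 2.3522 - 0.01*4.7044 = 2.3052
  y_5 = 1.9484 - 0.01*7.7936 = 1.8705
f(2.3052, 1.8705) = 1*2.3052^2 + 2*1.8705^2 = 12.3111


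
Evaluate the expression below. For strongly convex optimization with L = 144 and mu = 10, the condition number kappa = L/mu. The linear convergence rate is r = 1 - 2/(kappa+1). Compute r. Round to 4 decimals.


Step 1: Compute the condition number.
kappa = L/mu = 144/10 = 14.4
Step 2: Compute the convergence rate.
r = 1 - 2/(kappa + 1) = 1 - 2*mu/(L + mu) = (L - mu)/(L + mu) = 134/154 = 0.8701


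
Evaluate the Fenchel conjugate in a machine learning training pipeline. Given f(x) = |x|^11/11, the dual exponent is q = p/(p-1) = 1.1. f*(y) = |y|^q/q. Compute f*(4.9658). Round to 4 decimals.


The conjugate exponent q satisfies 1/p + 1/q = 1.
p = 11, so q = 11/(11 - 1) = 1.1
|y|^q = 4.9658^1.1 = 5.8289
f*(4.9658) = 5.8289 / 1.1 = 5.299
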